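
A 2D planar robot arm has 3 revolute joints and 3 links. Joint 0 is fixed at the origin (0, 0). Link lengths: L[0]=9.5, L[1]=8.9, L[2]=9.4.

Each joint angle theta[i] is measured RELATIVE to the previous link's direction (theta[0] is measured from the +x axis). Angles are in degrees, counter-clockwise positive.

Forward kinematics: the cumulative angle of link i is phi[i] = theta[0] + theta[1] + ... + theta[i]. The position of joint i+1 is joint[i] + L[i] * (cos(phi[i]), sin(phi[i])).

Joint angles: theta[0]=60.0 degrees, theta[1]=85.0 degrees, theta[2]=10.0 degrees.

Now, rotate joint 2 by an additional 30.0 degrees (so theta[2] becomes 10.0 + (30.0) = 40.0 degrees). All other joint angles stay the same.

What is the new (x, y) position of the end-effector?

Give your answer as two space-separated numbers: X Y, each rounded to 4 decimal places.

joint[0] = (0.0000, 0.0000)  (base)
link 0: phi[0] = 60 = 60 deg
  cos(60 deg) = 0.5000, sin(60 deg) = 0.8660
  joint[1] = (0.0000, 0.0000) + 9.5 * (0.5000, 0.8660) = (0.0000 + 4.7500, 0.0000 + 8.2272) = (4.7500, 8.2272)
link 1: phi[1] = 60 + 85 = 145 deg
  cos(145 deg) = -0.8192, sin(145 deg) = 0.5736
  joint[2] = (4.7500, 8.2272) + 8.9 * (-0.8192, 0.5736) = (4.7500 + -7.2905, 8.2272 + 5.1048) = (-2.5405, 13.3321)
link 2: phi[2] = 60 + 85 + 40 = 185 deg
  cos(185 deg) = -0.9962, sin(185 deg) = -0.0872
  joint[3] = (-2.5405, 13.3321) + 9.4 * (-0.9962, -0.0872) = (-2.5405 + -9.3642, 13.3321 + -0.8193) = (-11.9047, 12.5128)
End effector: (-11.9047, 12.5128)

Answer: -11.9047 12.5128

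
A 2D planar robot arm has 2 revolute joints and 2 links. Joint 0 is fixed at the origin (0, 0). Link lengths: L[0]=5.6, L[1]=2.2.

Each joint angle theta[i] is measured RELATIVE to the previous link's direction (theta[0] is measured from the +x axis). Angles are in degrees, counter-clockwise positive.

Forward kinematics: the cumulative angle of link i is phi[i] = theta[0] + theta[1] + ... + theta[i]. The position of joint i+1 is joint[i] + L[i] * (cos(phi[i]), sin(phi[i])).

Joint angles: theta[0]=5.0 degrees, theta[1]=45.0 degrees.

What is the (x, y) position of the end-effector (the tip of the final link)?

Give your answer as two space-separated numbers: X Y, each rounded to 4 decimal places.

Answer: 6.9928 2.1734

Derivation:
joint[0] = (0.0000, 0.0000)  (base)
link 0: phi[0] = 5 = 5 deg
  cos(5 deg) = 0.9962, sin(5 deg) = 0.0872
  joint[1] = (0.0000, 0.0000) + 5.6 * (0.9962, 0.0872) = (0.0000 + 5.5787, 0.0000 + 0.4881) = (5.5787, 0.4881)
link 1: phi[1] = 5 + 45 = 50 deg
  cos(50 deg) = 0.6428, sin(50 deg) = 0.7660
  joint[2] = (5.5787, 0.4881) + 2.2 * (0.6428, 0.7660) = (5.5787 + 1.4141, 0.4881 + 1.6853) = (6.9928, 2.1734)
End effector: (6.9928, 2.1734)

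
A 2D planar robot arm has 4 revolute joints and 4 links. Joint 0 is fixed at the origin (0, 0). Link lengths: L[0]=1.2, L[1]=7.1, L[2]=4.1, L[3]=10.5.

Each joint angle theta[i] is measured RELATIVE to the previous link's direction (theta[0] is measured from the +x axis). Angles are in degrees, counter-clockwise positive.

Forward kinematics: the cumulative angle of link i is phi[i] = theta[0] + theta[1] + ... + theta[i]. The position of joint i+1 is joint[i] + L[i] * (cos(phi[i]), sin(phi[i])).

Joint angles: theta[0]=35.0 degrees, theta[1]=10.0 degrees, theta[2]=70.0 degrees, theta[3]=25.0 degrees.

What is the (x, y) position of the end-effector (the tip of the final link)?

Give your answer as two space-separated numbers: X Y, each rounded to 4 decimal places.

Answer: -3.7728 16.1739

Derivation:
joint[0] = (0.0000, 0.0000)  (base)
link 0: phi[0] = 35 = 35 deg
  cos(35 deg) = 0.8192, sin(35 deg) = 0.5736
  joint[1] = (0.0000, 0.0000) + 1.2 * (0.8192, 0.5736) = (0.0000 + 0.9830, 0.0000 + 0.6883) = (0.9830, 0.6883)
link 1: phi[1] = 35 + 10 = 45 deg
  cos(45 deg) = 0.7071, sin(45 deg) = 0.7071
  joint[2] = (0.9830, 0.6883) + 7.1 * (0.7071, 0.7071) = (0.9830 + 5.0205, 0.6883 + 5.0205) = (6.0034, 5.7087)
link 2: phi[2] = 35 + 10 + 70 = 115 deg
  cos(115 deg) = -0.4226, sin(115 deg) = 0.9063
  joint[3] = (6.0034, 5.7087) + 4.1 * (-0.4226, 0.9063) = (6.0034 + -1.7327, 5.7087 + 3.7159) = (4.2707, 9.4246)
link 3: phi[3] = 35 + 10 + 70 + 25 = 140 deg
  cos(140 deg) = -0.7660, sin(140 deg) = 0.6428
  joint[4] = (4.2707, 9.4246) + 10.5 * (-0.7660, 0.6428) = (4.2707 + -8.0435, 9.4246 + 6.7493) = (-3.7728, 16.1739)
End effector: (-3.7728, 16.1739)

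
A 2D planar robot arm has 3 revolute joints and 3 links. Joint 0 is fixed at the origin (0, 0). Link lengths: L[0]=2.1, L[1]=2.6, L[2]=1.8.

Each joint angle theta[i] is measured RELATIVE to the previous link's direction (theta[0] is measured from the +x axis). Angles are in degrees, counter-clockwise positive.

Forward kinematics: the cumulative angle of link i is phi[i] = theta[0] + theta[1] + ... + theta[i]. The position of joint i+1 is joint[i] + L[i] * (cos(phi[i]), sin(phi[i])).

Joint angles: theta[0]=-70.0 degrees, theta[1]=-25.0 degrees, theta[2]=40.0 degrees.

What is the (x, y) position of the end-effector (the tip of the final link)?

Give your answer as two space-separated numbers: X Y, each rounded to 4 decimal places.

joint[0] = (0.0000, 0.0000)  (base)
link 0: phi[0] = -70 = -70 deg
  cos(-70 deg) = 0.3420, sin(-70 deg) = -0.9397
  joint[1] = (0.0000, 0.0000) + 2.1 * (0.3420, -0.9397) = (0.0000 + 0.7182, 0.0000 + -1.9734) = (0.7182, -1.9734)
link 1: phi[1] = -70 + -25 = -95 deg
  cos(-95 deg) = -0.0872, sin(-95 deg) = -0.9962
  joint[2] = (0.7182, -1.9734) + 2.6 * (-0.0872, -0.9962) = (0.7182 + -0.2266, -1.9734 + -2.5901) = (0.4916, -4.5635)
link 2: phi[2] = -70 + -25 + 40 = -55 deg
  cos(-55 deg) = 0.5736, sin(-55 deg) = -0.8192
  joint[3] = (0.4916, -4.5635) + 1.8 * (0.5736, -0.8192) = (0.4916 + 1.0324, -4.5635 + -1.4745) = (1.5241, -6.0379)
End effector: (1.5241, -6.0379)

Answer: 1.5241 -6.0379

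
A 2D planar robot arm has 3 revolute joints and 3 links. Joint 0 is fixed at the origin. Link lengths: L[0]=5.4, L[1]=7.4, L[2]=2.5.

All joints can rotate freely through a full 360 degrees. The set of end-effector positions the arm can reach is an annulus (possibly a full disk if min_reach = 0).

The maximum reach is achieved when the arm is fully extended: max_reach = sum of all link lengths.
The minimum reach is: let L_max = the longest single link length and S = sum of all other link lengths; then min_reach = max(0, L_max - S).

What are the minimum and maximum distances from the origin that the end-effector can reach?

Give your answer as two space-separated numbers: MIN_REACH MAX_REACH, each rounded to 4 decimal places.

Link lengths: [5.4, 7.4, 2.5]
max_reach = 5.4 + 7.4 + 2.5 = 15.3
L_max = max([5.4, 7.4, 2.5]) = 7.4
S (sum of others) = 15.3 - 7.4 = 7.9
min_reach = max(0, 7.4 - 7.9) = max(0, -0.5) = 0

Answer: 0.0000 15.3000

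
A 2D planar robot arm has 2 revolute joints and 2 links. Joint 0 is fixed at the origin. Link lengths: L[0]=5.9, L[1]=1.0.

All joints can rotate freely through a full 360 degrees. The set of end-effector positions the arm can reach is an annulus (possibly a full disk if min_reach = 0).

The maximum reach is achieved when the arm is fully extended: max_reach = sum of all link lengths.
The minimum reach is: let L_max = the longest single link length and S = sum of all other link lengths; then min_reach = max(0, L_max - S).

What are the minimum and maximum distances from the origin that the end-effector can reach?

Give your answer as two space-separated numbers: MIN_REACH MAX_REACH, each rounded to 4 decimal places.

Answer: 4.9000 6.9000

Derivation:
Link lengths: [5.9, 1.0]
max_reach = 5.9 + 1 = 6.9
L_max = max([5.9, 1.0]) = 5.9
S (sum of others) = 6.9 - 5.9 = 1
min_reach = max(0, 5.9 - 1) = max(0, 4.9) = 4.9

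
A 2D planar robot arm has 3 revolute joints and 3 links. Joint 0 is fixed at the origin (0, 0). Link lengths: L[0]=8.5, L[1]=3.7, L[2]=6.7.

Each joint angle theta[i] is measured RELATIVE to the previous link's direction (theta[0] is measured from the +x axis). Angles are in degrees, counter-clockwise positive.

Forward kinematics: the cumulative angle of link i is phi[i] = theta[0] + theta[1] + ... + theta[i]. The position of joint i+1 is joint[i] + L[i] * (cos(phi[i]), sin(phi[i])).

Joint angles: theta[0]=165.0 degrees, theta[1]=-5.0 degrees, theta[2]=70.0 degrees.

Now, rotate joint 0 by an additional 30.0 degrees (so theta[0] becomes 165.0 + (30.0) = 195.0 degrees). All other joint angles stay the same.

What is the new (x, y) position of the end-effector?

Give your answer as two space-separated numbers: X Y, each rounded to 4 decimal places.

Answer: -13.0176 -9.4407

Derivation:
joint[0] = (0.0000, 0.0000)  (base)
link 0: phi[0] = 195 = 195 deg
  cos(195 deg) = -0.9659, sin(195 deg) = -0.2588
  joint[1] = (0.0000, 0.0000) + 8.5 * (-0.9659, -0.2588) = (0.0000 + -8.2104, 0.0000 + -2.2000) = (-8.2104, -2.2000)
link 1: phi[1] = 195 + -5 = 190 deg
  cos(190 deg) = -0.9848, sin(190 deg) = -0.1736
  joint[2] = (-8.2104, -2.2000) + 3.7 * (-0.9848, -0.1736) = (-8.2104 + -3.6438, -2.2000 + -0.6425) = (-11.8542, -2.8425)
link 2: phi[2] = 195 + -5 + 70 = 260 deg
  cos(260 deg) = -0.1736, sin(260 deg) = -0.9848
  joint[3] = (-11.8542, -2.8425) + 6.7 * (-0.1736, -0.9848) = (-11.8542 + -1.1634, -2.8425 + -6.5982) = (-13.0176, -9.4407)
End effector: (-13.0176, -9.4407)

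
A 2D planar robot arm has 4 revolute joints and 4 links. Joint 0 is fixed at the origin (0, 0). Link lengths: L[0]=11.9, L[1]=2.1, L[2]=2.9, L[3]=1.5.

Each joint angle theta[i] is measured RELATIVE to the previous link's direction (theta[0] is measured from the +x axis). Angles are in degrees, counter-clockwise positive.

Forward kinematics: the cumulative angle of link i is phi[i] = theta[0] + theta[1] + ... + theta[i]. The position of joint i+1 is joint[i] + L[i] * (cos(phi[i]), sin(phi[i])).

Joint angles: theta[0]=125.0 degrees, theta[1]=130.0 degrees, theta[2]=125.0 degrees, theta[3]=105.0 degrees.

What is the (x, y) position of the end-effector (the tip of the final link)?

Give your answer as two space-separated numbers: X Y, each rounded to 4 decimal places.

joint[0] = (0.0000, 0.0000)  (base)
link 0: phi[0] = 125 = 125 deg
  cos(125 deg) = -0.5736, sin(125 deg) = 0.8192
  joint[1] = (0.0000, 0.0000) + 11.9 * (-0.5736, 0.8192) = (0.0000 + -6.8256, 0.0000 + 9.7479) = (-6.8256, 9.7479)
link 1: phi[1] = 125 + 130 = 255 deg
  cos(255 deg) = -0.2588, sin(255 deg) = -0.9659
  joint[2] = (-6.8256, 9.7479) + 2.1 * (-0.2588, -0.9659) = (-6.8256 + -0.5435, 9.7479 + -2.0284) = (-7.3691, 7.7195)
link 2: phi[2] = 125 + 130 + 125 = 380 deg
  cos(380 deg) = 0.9397, sin(380 deg) = 0.3420
  joint[3] = (-7.3691, 7.7195) + 2.9 * (0.9397, 0.3420) = (-7.3691 + 2.7251, 7.7195 + 0.9919) = (-4.6440, 8.7113)
link 3: phi[3] = 125 + 130 + 125 + 105 = 485 deg
  cos(485 deg) = -0.5736, sin(485 deg) = 0.8192
  joint[4] = (-4.6440, 8.7113) + 1.5 * (-0.5736, 0.8192) = (-4.6440 + -0.8604, 8.7113 + 1.2287) = (-5.5043, 9.9401)
End effector: (-5.5043, 9.9401)

Answer: -5.5043 9.9401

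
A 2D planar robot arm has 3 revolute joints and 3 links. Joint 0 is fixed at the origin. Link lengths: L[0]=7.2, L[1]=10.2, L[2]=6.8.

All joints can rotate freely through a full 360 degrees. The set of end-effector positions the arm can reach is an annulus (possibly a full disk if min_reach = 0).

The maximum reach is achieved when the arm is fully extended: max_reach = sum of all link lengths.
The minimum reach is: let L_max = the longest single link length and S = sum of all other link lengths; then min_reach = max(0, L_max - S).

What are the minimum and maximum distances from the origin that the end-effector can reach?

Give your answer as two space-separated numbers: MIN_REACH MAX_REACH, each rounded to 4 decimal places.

Answer: 0.0000 24.2000

Derivation:
Link lengths: [7.2, 10.2, 6.8]
max_reach = 7.2 + 10.2 + 6.8 = 24.2
L_max = max([7.2, 10.2, 6.8]) = 10.2
S (sum of others) = 24.2 - 10.2 = 14
min_reach = max(0, 10.2 - 14) = max(0, -3.8) = 0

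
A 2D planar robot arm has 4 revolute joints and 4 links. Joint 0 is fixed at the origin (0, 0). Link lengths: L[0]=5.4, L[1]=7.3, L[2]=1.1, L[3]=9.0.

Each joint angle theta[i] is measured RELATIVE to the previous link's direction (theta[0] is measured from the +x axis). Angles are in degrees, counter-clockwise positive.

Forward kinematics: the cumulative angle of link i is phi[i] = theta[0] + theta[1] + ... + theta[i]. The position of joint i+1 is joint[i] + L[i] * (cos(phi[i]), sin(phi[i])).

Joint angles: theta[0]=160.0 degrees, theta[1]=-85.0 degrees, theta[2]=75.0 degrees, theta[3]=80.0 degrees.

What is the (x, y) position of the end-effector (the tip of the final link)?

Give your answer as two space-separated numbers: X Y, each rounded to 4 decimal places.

Answer: -9.9227 2.5538

Derivation:
joint[0] = (0.0000, 0.0000)  (base)
link 0: phi[0] = 160 = 160 deg
  cos(160 deg) = -0.9397, sin(160 deg) = 0.3420
  joint[1] = (0.0000, 0.0000) + 5.4 * (-0.9397, 0.3420) = (0.0000 + -5.0743, 0.0000 + 1.8469) = (-5.0743, 1.8469)
link 1: phi[1] = 160 + -85 = 75 deg
  cos(75 deg) = 0.2588, sin(75 deg) = 0.9659
  joint[2] = (-5.0743, 1.8469) + 7.3 * (0.2588, 0.9659) = (-5.0743 + 1.8894, 1.8469 + 7.0513) = (-3.1850, 8.8982)
link 2: phi[2] = 160 + -85 + 75 = 150 deg
  cos(150 deg) = -0.8660, sin(150 deg) = 0.5000
  joint[3] = (-3.1850, 8.8982) + 1.1 * (-0.8660, 0.5000) = (-3.1850 + -0.9526, 8.8982 + 0.5500) = (-4.1376, 9.4482)
link 3: phi[3] = 160 + -85 + 75 + 80 = 230 deg
  cos(230 deg) = -0.6428, sin(230 deg) = -0.7660
  joint[4] = (-4.1376, 9.4482) + 9 * (-0.6428, -0.7660) = (-4.1376 + -5.7851, 9.4482 + -6.8944) = (-9.9227, 2.5538)
End effector: (-9.9227, 2.5538)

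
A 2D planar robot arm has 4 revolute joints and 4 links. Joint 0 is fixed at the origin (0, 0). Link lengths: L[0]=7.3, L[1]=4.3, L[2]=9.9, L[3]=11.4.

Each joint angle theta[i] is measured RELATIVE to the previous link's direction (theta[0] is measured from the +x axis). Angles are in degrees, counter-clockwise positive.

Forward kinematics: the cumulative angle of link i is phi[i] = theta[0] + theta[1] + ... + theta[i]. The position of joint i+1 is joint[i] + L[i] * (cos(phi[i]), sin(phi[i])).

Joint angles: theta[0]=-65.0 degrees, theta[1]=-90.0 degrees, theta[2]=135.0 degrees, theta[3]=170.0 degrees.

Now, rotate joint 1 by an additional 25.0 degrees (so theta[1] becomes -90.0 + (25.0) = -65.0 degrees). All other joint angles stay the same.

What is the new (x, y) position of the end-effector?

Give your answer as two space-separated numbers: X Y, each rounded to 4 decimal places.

Answer: -1.1732 -8.0536

Derivation:
joint[0] = (0.0000, 0.0000)  (base)
link 0: phi[0] = -65 = -65 deg
  cos(-65 deg) = 0.4226, sin(-65 deg) = -0.9063
  joint[1] = (0.0000, 0.0000) + 7.3 * (0.4226, -0.9063) = (0.0000 + 3.0851, 0.0000 + -6.6160) = (3.0851, -6.6160)
link 1: phi[1] = -65 + -65 = -130 deg
  cos(-130 deg) = -0.6428, sin(-130 deg) = -0.7660
  joint[2] = (3.0851, -6.6160) + 4.3 * (-0.6428, -0.7660) = (3.0851 + -2.7640, -6.6160 + -3.2940) = (0.3211, -9.9100)
link 2: phi[2] = -65 + -65 + 135 = 5 deg
  cos(5 deg) = 0.9962, sin(5 deg) = 0.0872
  joint[3] = (0.3211, -9.9100) + 9.9 * (0.9962, 0.0872) = (0.3211 + 9.8623, -9.9100 + 0.8628) = (10.1835, -9.0472)
link 3: phi[3] = -65 + -65 + 135 + 170 = 175 deg
  cos(175 deg) = -0.9962, sin(175 deg) = 0.0872
  joint[4] = (10.1835, -9.0472) + 11.4 * (-0.9962, 0.0872) = (10.1835 + -11.3566, -9.0472 + 0.9936) = (-1.1732, -8.0536)
End effector: (-1.1732, -8.0536)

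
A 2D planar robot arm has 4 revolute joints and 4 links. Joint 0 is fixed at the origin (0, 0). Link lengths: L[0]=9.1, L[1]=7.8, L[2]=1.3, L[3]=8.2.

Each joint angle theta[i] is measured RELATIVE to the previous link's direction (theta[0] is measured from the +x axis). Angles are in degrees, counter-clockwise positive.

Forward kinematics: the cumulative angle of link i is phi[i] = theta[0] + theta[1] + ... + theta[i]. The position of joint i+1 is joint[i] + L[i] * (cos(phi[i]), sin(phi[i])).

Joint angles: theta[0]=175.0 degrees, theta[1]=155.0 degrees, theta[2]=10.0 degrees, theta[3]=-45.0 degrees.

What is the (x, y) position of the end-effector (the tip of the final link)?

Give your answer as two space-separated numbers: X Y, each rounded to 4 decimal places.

Answer: 2.3767 -10.9832

Derivation:
joint[0] = (0.0000, 0.0000)  (base)
link 0: phi[0] = 175 = 175 deg
  cos(175 deg) = -0.9962, sin(175 deg) = 0.0872
  joint[1] = (0.0000, 0.0000) + 9.1 * (-0.9962, 0.0872) = (0.0000 + -9.0654, 0.0000 + 0.7931) = (-9.0654, 0.7931)
link 1: phi[1] = 175 + 155 = 330 deg
  cos(330 deg) = 0.8660, sin(330 deg) = -0.5000
  joint[2] = (-9.0654, 0.7931) + 7.8 * (0.8660, -0.5000) = (-9.0654 + 6.7550, 0.7931 + -3.9000) = (-2.3104, -3.1069)
link 2: phi[2] = 175 + 155 + 10 = 340 deg
  cos(340 deg) = 0.9397, sin(340 deg) = -0.3420
  joint[3] = (-2.3104, -3.1069) + 1.3 * (0.9397, -0.3420) = (-2.3104 + 1.2216, -3.1069 + -0.4446) = (-1.0888, -3.5515)
link 3: phi[3] = 175 + 155 + 10 + -45 = 295 deg
  cos(295 deg) = 0.4226, sin(295 deg) = -0.9063
  joint[4] = (-1.0888, -3.5515) + 8.2 * (0.4226, -0.9063) = (-1.0888 + 3.4655, -3.5515 + -7.4317) = (2.3767, -10.9832)
End effector: (2.3767, -10.9832)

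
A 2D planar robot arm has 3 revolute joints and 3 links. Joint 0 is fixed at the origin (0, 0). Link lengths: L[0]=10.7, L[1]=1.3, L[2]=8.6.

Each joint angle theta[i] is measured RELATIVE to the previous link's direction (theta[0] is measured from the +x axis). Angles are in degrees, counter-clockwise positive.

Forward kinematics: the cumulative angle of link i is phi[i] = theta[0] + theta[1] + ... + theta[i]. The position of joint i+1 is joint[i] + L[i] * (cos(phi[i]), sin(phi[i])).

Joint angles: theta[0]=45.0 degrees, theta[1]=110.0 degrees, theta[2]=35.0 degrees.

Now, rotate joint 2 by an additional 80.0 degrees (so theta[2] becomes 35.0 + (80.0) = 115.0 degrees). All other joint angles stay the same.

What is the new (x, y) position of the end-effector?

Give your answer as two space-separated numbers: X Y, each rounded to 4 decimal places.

joint[0] = (0.0000, 0.0000)  (base)
link 0: phi[0] = 45 = 45 deg
  cos(45 deg) = 0.7071, sin(45 deg) = 0.7071
  joint[1] = (0.0000, 0.0000) + 10.7 * (0.7071, 0.7071) = (0.0000 + 7.5660, 0.0000 + 7.5660) = (7.5660, 7.5660)
link 1: phi[1] = 45 + 110 = 155 deg
  cos(155 deg) = -0.9063, sin(155 deg) = 0.4226
  joint[2] = (7.5660, 7.5660) + 1.3 * (-0.9063, 0.4226) = (7.5660 + -1.1782, 7.5660 + 0.5494) = (6.3878, 8.1154)
link 2: phi[2] = 45 + 110 + 115 = 270 deg
  cos(270 deg) = -0.0000, sin(270 deg) = -1.0000
  joint[3] = (6.3878, 8.1154) + 8.6 * (-0.0000, -1.0000) = (6.3878 + -0.0000, 8.1154 + -8.6000) = (6.3878, -0.4846)
End effector: (6.3878, -0.4846)

Answer: 6.3878 -0.4846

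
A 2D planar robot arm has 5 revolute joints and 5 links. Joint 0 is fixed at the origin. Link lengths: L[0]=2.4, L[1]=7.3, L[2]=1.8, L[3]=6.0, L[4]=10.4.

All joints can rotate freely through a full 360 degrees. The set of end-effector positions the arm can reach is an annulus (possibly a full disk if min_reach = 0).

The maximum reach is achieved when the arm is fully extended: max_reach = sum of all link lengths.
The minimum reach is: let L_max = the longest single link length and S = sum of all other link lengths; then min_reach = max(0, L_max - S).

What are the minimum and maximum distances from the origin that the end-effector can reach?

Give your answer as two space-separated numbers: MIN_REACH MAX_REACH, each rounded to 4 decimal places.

Answer: 0.0000 27.9000

Derivation:
Link lengths: [2.4, 7.3, 1.8, 6.0, 10.4]
max_reach = 2.4 + 7.3 + 1.8 + 6 + 10.4 = 27.9
L_max = max([2.4, 7.3, 1.8, 6.0, 10.4]) = 10.4
S (sum of others) = 27.9 - 10.4 = 17.5
min_reach = max(0, 10.4 - 17.5) = max(0, -7.1) = 0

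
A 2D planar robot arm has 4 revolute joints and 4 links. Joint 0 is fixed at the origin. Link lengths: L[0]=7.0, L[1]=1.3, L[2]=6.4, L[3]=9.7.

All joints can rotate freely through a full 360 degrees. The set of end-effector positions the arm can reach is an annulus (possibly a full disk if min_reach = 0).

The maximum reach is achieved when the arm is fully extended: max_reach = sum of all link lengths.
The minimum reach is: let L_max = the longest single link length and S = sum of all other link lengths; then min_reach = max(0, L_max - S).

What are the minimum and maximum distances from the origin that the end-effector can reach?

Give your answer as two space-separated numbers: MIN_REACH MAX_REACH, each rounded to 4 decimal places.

Answer: 0.0000 24.4000

Derivation:
Link lengths: [7.0, 1.3, 6.4, 9.7]
max_reach = 7 + 1.3 + 6.4 + 9.7 = 24.4
L_max = max([7.0, 1.3, 6.4, 9.7]) = 9.7
S (sum of others) = 24.4 - 9.7 = 14.7
min_reach = max(0, 9.7 - 14.7) = max(0, -5) = 0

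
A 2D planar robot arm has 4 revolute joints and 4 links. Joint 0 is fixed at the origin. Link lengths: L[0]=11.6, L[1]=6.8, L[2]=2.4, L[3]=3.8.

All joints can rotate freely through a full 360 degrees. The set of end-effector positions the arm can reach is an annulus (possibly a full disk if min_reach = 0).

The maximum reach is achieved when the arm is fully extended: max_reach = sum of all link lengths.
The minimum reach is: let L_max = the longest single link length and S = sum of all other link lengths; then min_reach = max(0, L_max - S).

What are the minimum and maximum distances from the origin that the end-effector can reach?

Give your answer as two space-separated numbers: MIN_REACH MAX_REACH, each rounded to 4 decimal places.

Link lengths: [11.6, 6.8, 2.4, 3.8]
max_reach = 11.6 + 6.8 + 2.4 + 3.8 = 24.6
L_max = max([11.6, 6.8, 2.4, 3.8]) = 11.6
S (sum of others) = 24.6 - 11.6 = 13
min_reach = max(0, 11.6 - 13) = max(0, -1.4) = 0

Answer: 0.0000 24.6000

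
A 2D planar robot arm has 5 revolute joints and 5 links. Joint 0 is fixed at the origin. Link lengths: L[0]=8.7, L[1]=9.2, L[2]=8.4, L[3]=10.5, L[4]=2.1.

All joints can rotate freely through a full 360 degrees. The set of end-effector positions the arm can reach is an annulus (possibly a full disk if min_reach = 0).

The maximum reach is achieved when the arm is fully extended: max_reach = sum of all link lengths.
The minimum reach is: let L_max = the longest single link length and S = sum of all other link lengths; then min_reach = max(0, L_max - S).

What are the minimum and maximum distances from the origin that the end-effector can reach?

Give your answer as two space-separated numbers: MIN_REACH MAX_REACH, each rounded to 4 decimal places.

Answer: 0.0000 38.9000

Derivation:
Link lengths: [8.7, 9.2, 8.4, 10.5, 2.1]
max_reach = 8.7 + 9.2 + 8.4 + 10.5 + 2.1 = 38.9
L_max = max([8.7, 9.2, 8.4, 10.5, 2.1]) = 10.5
S (sum of others) = 38.9 - 10.5 = 28.4
min_reach = max(0, 10.5 - 28.4) = max(0, -17.9) = 0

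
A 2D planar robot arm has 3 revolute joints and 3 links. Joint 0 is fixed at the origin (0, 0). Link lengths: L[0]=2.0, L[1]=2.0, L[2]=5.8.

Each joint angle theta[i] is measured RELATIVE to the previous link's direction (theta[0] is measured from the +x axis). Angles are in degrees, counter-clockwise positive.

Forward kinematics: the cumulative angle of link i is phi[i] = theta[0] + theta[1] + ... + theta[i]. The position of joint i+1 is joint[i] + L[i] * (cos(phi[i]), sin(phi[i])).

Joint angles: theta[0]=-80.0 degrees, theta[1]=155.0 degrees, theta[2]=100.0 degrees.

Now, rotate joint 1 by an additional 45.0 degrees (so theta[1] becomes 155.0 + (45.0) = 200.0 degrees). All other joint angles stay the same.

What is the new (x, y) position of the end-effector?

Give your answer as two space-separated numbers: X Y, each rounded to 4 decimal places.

Answer: -5.0958 -3.9657

Derivation:
joint[0] = (0.0000, 0.0000)  (base)
link 0: phi[0] = -80 = -80 deg
  cos(-80 deg) = 0.1736, sin(-80 deg) = -0.9848
  joint[1] = (0.0000, 0.0000) + 2 * (0.1736, -0.9848) = (0.0000 + 0.3473, 0.0000 + -1.9696) = (0.3473, -1.9696)
link 1: phi[1] = -80 + 200 = 120 deg
  cos(120 deg) = -0.5000, sin(120 deg) = 0.8660
  joint[2] = (0.3473, -1.9696) + 2 * (-0.5000, 0.8660) = (0.3473 + -1.0000, -1.9696 + 1.7321) = (-0.6527, -0.2376)
link 2: phi[2] = -80 + 200 + 100 = 220 deg
  cos(220 deg) = -0.7660, sin(220 deg) = -0.6428
  joint[3] = (-0.6527, -0.2376) + 5.8 * (-0.7660, -0.6428) = (-0.6527 + -4.4431, -0.2376 + -3.7282) = (-5.0958, -3.9657)
End effector: (-5.0958, -3.9657)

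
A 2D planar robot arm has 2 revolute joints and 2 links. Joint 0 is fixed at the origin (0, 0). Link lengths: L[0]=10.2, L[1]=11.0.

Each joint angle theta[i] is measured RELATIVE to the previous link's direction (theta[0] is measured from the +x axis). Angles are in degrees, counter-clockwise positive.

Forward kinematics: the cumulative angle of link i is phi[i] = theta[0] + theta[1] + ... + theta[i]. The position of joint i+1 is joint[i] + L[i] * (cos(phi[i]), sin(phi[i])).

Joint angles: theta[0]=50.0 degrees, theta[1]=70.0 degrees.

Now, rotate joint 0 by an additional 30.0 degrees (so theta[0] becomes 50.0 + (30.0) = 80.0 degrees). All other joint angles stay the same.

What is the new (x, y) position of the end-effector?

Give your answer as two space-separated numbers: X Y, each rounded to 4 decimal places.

Answer: -7.7551 15.5450

Derivation:
joint[0] = (0.0000, 0.0000)  (base)
link 0: phi[0] = 80 = 80 deg
  cos(80 deg) = 0.1736, sin(80 deg) = 0.9848
  joint[1] = (0.0000, 0.0000) + 10.2 * (0.1736, 0.9848) = (0.0000 + 1.7712, 0.0000 + 10.0450) = (1.7712, 10.0450)
link 1: phi[1] = 80 + 70 = 150 deg
  cos(150 deg) = -0.8660, sin(150 deg) = 0.5000
  joint[2] = (1.7712, 10.0450) + 11 * (-0.8660, 0.5000) = (1.7712 + -9.5263, 10.0450 + 5.5000) = (-7.7551, 15.5450)
End effector: (-7.7551, 15.5450)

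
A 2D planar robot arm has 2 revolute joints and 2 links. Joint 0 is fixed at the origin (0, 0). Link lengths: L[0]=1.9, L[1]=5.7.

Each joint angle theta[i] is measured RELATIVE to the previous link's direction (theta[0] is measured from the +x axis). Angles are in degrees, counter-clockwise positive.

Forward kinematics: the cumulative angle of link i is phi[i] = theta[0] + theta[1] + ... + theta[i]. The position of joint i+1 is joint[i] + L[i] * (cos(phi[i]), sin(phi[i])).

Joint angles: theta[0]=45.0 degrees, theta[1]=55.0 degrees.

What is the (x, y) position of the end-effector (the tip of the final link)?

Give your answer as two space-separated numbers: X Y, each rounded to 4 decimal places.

joint[0] = (0.0000, 0.0000)  (base)
link 0: phi[0] = 45 = 45 deg
  cos(45 deg) = 0.7071, sin(45 deg) = 0.7071
  joint[1] = (0.0000, 0.0000) + 1.9 * (0.7071, 0.7071) = (0.0000 + 1.3435, 0.0000 + 1.3435) = (1.3435, 1.3435)
link 1: phi[1] = 45 + 55 = 100 deg
  cos(100 deg) = -0.1736, sin(100 deg) = 0.9848
  joint[2] = (1.3435, 1.3435) + 5.7 * (-0.1736, 0.9848) = (1.3435 + -0.9898, 1.3435 + 5.6134) = (0.3537, 6.9569)
End effector: (0.3537, 6.9569)

Answer: 0.3537 6.9569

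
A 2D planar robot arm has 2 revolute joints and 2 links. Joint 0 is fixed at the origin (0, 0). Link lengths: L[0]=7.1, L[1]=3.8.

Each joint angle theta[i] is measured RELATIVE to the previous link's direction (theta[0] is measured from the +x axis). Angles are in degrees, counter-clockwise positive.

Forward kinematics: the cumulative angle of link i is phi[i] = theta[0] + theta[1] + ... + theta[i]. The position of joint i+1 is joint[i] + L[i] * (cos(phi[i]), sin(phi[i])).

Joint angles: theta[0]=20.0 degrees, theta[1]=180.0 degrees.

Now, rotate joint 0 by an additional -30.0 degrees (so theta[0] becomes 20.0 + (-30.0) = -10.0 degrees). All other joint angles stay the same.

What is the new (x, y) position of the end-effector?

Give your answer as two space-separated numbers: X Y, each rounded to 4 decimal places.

joint[0] = (0.0000, 0.0000)  (base)
link 0: phi[0] = -10 = -10 deg
  cos(-10 deg) = 0.9848, sin(-10 deg) = -0.1736
  joint[1] = (0.0000, 0.0000) + 7.1 * (0.9848, -0.1736) = (0.0000 + 6.9921, 0.0000 + -1.2329) = (6.9921, -1.2329)
link 1: phi[1] = -10 + 180 = 170 deg
  cos(170 deg) = -0.9848, sin(170 deg) = 0.1736
  joint[2] = (6.9921, -1.2329) + 3.8 * (-0.9848, 0.1736) = (6.9921 + -3.7423, -1.2329 + 0.6599) = (3.2499, -0.5730)
End effector: (3.2499, -0.5730)

Answer: 3.2499 -0.5730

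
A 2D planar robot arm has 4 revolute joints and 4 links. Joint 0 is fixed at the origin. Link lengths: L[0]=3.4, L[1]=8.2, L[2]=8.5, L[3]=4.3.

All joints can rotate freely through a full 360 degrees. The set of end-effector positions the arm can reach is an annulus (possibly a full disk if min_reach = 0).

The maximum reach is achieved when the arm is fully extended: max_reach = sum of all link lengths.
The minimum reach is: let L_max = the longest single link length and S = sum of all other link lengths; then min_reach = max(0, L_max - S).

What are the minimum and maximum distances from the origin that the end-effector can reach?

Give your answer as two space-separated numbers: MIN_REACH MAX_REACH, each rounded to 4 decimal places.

Link lengths: [3.4, 8.2, 8.5, 4.3]
max_reach = 3.4 + 8.2 + 8.5 + 4.3 = 24.4
L_max = max([3.4, 8.2, 8.5, 4.3]) = 8.5
S (sum of others) = 24.4 - 8.5 = 15.9
min_reach = max(0, 8.5 - 15.9) = max(0, -7.4) = 0

Answer: 0.0000 24.4000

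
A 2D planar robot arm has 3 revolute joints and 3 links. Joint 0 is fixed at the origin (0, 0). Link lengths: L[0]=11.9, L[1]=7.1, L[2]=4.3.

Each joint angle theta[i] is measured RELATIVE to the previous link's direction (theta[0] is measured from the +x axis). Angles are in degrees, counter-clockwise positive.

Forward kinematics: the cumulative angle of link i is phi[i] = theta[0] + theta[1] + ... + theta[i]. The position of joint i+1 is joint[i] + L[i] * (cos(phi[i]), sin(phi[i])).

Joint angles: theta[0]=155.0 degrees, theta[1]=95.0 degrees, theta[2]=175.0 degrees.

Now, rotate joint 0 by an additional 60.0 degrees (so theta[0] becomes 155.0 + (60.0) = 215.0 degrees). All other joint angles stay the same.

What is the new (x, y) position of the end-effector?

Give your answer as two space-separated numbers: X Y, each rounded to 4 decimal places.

Answer: -7.6505 -8.7421

Derivation:
joint[0] = (0.0000, 0.0000)  (base)
link 0: phi[0] = 215 = 215 deg
  cos(215 deg) = -0.8192, sin(215 deg) = -0.5736
  joint[1] = (0.0000, 0.0000) + 11.9 * (-0.8192, -0.5736) = (0.0000 + -9.7479, 0.0000 + -6.8256) = (-9.7479, -6.8256)
link 1: phi[1] = 215 + 95 = 310 deg
  cos(310 deg) = 0.6428, sin(310 deg) = -0.7660
  joint[2] = (-9.7479, -6.8256) + 7.1 * (0.6428, -0.7660) = (-9.7479 + 4.5638, -6.8256 + -5.4389) = (-5.1841, -12.2645)
link 2: phi[2] = 215 + 95 + 175 = 485 deg
  cos(485 deg) = -0.5736, sin(485 deg) = 0.8192
  joint[3] = (-5.1841, -12.2645) + 4.3 * (-0.5736, 0.8192) = (-5.1841 + -2.4664, -12.2645 + 3.5224) = (-7.6505, -8.7421)
End effector: (-7.6505, -8.7421)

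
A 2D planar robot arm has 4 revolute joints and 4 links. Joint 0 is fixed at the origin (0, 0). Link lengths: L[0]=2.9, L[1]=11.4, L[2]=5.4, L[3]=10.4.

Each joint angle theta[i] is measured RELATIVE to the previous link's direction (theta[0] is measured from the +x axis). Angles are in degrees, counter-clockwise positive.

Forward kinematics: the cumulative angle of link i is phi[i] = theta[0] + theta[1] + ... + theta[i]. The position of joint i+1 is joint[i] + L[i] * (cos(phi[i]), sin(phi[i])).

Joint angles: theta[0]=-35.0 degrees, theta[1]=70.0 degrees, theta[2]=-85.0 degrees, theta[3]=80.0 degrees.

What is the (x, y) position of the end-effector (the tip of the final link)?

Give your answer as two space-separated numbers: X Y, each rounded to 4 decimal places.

joint[0] = (0.0000, 0.0000)  (base)
link 0: phi[0] = -35 = -35 deg
  cos(-35 deg) = 0.8192, sin(-35 deg) = -0.5736
  joint[1] = (0.0000, 0.0000) + 2.9 * (0.8192, -0.5736) = (0.0000 + 2.3755, 0.0000 + -1.6634) = (2.3755, -1.6634)
link 1: phi[1] = -35 + 70 = 35 deg
  cos(35 deg) = 0.8192, sin(35 deg) = 0.5736
  joint[2] = (2.3755, -1.6634) + 11.4 * (0.8192, 0.5736) = (2.3755 + 9.3383, -1.6634 + 6.5388) = (11.7139, 4.8754)
link 2: phi[2] = -35 + 70 + -85 = -50 deg
  cos(-50 deg) = 0.6428, sin(-50 deg) = -0.7660
  joint[3] = (11.7139, 4.8754) + 5.4 * (0.6428, -0.7660) = (11.7139 + 3.4711, 4.8754 + -4.1366) = (15.1849, 0.7388)
link 3: phi[3] = -35 + 70 + -85 + 80 = 30 deg
  cos(30 deg) = 0.8660, sin(30 deg) = 0.5000
  joint[4] = (15.1849, 0.7388) + 10.4 * (0.8660, 0.5000) = (15.1849 + 9.0067, 0.7388 + 5.2000) = (24.1916, 5.9388)
End effector: (24.1916, 5.9388)

Answer: 24.1916 5.9388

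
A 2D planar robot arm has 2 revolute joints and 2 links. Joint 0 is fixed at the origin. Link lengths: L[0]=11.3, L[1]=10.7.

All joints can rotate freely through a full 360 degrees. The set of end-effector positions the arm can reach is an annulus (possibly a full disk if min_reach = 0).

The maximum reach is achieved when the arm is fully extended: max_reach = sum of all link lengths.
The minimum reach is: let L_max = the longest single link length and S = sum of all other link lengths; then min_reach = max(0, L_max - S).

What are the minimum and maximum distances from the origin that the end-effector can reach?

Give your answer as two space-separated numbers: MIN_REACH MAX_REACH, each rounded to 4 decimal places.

Link lengths: [11.3, 10.7]
max_reach = 11.3 + 10.7 = 22
L_max = max([11.3, 10.7]) = 11.3
S (sum of others) = 22 - 11.3 = 10.7
min_reach = max(0, 11.3 - 10.7) = max(0, 0.6) = 0.6

Answer: 0.6000 22.0000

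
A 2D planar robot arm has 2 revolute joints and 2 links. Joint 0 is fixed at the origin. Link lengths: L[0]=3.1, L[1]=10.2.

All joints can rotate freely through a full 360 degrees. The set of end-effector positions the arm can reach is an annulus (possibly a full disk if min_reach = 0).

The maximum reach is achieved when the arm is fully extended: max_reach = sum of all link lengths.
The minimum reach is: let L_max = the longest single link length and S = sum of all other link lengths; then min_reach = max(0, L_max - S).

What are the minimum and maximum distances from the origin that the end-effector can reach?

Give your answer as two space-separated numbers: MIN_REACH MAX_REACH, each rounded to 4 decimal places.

Answer: 7.1000 13.3000

Derivation:
Link lengths: [3.1, 10.2]
max_reach = 3.1 + 10.2 = 13.3
L_max = max([3.1, 10.2]) = 10.2
S (sum of others) = 13.3 - 10.2 = 3.1
min_reach = max(0, 10.2 - 3.1) = max(0, 7.1) = 7.1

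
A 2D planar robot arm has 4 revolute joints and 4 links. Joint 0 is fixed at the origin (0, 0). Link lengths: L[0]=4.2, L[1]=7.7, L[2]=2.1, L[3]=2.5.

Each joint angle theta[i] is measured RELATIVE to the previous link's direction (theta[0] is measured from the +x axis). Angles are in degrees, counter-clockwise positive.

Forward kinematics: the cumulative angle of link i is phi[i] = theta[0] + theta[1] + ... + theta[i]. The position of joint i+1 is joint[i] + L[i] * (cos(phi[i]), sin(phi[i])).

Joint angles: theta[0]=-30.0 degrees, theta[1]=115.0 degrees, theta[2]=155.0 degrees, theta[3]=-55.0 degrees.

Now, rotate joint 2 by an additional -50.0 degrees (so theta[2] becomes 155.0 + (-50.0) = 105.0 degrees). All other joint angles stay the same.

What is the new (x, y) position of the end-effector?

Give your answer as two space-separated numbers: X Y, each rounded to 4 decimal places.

joint[0] = (0.0000, 0.0000)  (base)
link 0: phi[0] = -30 = -30 deg
  cos(-30 deg) = 0.8660, sin(-30 deg) = -0.5000
  joint[1] = (0.0000, 0.0000) + 4.2 * (0.8660, -0.5000) = (0.0000 + 3.6373, 0.0000 + -2.1000) = (3.6373, -2.1000)
link 1: phi[1] = -30 + 115 = 85 deg
  cos(85 deg) = 0.0872, sin(85 deg) = 0.9962
  joint[2] = (3.6373, -2.1000) + 7.7 * (0.0872, 0.9962) = (3.6373 + 0.6711, -2.1000 + 7.6707) = (4.3084, 5.5707)
link 2: phi[2] = -30 + 115 + 105 = 190 deg
  cos(190 deg) = -0.9848, sin(190 deg) = -0.1736
  joint[3] = (4.3084, 5.5707) + 2.1 * (-0.9848, -0.1736) = (4.3084 + -2.0681, 5.5707 + -0.3647) = (2.2403, 5.2060)
link 3: phi[3] = -30 + 115 + 105 + -55 = 135 deg
  cos(135 deg) = -0.7071, sin(135 deg) = 0.7071
  joint[4] = (2.2403, 5.2060) + 2.5 * (-0.7071, 0.7071) = (2.2403 + -1.7678, 5.2060 + 1.7678) = (0.4725, 6.9738)
End effector: (0.4725, 6.9738)

Answer: 0.4725 6.9738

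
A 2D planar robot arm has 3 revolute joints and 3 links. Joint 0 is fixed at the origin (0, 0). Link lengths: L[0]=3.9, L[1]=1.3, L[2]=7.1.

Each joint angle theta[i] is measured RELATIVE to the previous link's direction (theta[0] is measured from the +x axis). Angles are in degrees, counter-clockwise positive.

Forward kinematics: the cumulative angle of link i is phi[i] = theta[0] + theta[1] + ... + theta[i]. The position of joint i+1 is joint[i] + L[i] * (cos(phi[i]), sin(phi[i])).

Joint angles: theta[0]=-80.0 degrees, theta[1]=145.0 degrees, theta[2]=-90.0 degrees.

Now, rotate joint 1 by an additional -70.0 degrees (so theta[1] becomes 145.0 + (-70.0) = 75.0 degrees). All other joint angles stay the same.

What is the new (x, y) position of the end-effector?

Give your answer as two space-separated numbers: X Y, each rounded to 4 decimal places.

joint[0] = (0.0000, 0.0000)  (base)
link 0: phi[0] = -80 = -80 deg
  cos(-80 deg) = 0.1736, sin(-80 deg) = -0.9848
  joint[1] = (0.0000, 0.0000) + 3.9 * (0.1736, -0.9848) = (0.0000 + 0.6772, 0.0000 + -3.8408) = (0.6772, -3.8408)
link 1: phi[1] = -80 + 75 = -5 deg
  cos(-5 deg) = 0.9962, sin(-5 deg) = -0.0872
  joint[2] = (0.6772, -3.8408) + 1.3 * (0.9962, -0.0872) = (0.6772 + 1.2951, -3.8408 + -0.1133) = (1.9723, -3.9541)
link 2: phi[2] = -80 + 75 + -90 = -95 deg
  cos(-95 deg) = -0.0872, sin(-95 deg) = -0.9962
  joint[3] = (1.9723, -3.9541) + 7.1 * (-0.0872, -0.9962) = (1.9723 + -0.6188, -3.9541 + -7.0730) = (1.3535, -11.0270)
End effector: (1.3535, -11.0270)

Answer: 1.3535 -11.0270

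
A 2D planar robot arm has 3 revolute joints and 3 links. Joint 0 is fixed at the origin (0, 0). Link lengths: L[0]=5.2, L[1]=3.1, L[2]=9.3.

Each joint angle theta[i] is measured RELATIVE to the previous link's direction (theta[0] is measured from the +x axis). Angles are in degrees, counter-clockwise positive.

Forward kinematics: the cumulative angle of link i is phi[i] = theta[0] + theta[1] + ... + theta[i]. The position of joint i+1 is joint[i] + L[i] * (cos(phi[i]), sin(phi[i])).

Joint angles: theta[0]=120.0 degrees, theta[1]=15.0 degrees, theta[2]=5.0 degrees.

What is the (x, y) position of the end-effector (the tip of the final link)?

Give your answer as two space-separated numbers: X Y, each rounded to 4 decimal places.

joint[0] = (0.0000, 0.0000)  (base)
link 0: phi[0] = 120 = 120 deg
  cos(120 deg) = -0.5000, sin(120 deg) = 0.8660
  joint[1] = (0.0000, 0.0000) + 5.2 * (-0.5000, 0.8660) = (0.0000 + -2.6000, 0.0000 + 4.5033) = (-2.6000, 4.5033)
link 1: phi[1] = 120 + 15 = 135 deg
  cos(135 deg) = -0.7071, sin(135 deg) = 0.7071
  joint[2] = (-2.6000, 4.5033) + 3.1 * (-0.7071, 0.7071) = (-2.6000 + -2.1920, 4.5033 + 2.1920) = (-4.7920, 6.6954)
link 2: phi[2] = 120 + 15 + 5 = 140 deg
  cos(140 deg) = -0.7660, sin(140 deg) = 0.6428
  joint[3] = (-4.7920, 6.6954) + 9.3 * (-0.7660, 0.6428) = (-4.7920 + -7.1242, 6.6954 + 5.9779) = (-11.9162, 12.6733)
End effector: (-11.9162, 12.6733)

Answer: -11.9162 12.6733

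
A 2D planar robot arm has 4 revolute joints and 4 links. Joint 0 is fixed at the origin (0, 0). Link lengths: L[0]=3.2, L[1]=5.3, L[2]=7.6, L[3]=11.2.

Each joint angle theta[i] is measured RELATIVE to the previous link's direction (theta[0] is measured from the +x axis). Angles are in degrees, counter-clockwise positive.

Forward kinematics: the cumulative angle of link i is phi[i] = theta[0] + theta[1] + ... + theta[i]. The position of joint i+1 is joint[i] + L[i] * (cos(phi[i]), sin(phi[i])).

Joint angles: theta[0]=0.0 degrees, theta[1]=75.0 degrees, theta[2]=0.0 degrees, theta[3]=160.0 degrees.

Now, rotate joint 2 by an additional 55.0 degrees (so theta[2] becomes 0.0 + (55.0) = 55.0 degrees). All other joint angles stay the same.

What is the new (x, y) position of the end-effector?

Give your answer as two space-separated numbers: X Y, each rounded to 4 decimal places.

joint[0] = (0.0000, 0.0000)  (base)
link 0: phi[0] = 0 = 0 deg
  cos(0 deg) = 1.0000, sin(0 deg) = 0.0000
  joint[1] = (0.0000, 0.0000) + 3.2 * (1.0000, 0.0000) = (0.0000 + 3.2000, 0.0000 + 0.0000) = (3.2000, 0.0000)
link 1: phi[1] = 0 + 75 = 75 deg
  cos(75 deg) = 0.2588, sin(75 deg) = 0.9659
  joint[2] = (3.2000, 0.0000) + 5.3 * (0.2588, 0.9659) = (3.2000 + 1.3717, 0.0000 + 5.1194) = (4.5717, 5.1194)
link 2: phi[2] = 0 + 75 + 55 = 130 deg
  cos(130 deg) = -0.6428, sin(130 deg) = 0.7660
  joint[3] = (4.5717, 5.1194) + 7.6 * (-0.6428, 0.7660) = (4.5717 + -4.8852, 5.1194 + 5.8219) = (-0.3134, 10.9413)
link 3: phi[3] = 0 + 75 + 55 + 160 = 290 deg
  cos(290 deg) = 0.3420, sin(290 deg) = -0.9397
  joint[4] = (-0.3134, 10.9413) + 11.2 * (0.3420, -0.9397) = (-0.3134 + 3.8306, 10.9413 + -10.5246) = (3.5172, 0.4168)
End effector: (3.5172, 0.4168)

Answer: 3.5172 0.4168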